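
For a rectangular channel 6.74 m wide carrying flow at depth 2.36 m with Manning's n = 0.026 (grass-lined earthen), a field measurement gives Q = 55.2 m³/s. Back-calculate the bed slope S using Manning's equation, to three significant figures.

A = b·y = 6.74 × 2.36 = 15.91 m²
P = b + 2y = 6.74 + 2×2.36 = 11.46 m
R = A/P = 15.91/11.46 = 1.388 m
S = (Q·n / (1·A·R^(2/3)))² = (55.2×0.026 / (1×15.91×1.244))² = 0.005258

0.00526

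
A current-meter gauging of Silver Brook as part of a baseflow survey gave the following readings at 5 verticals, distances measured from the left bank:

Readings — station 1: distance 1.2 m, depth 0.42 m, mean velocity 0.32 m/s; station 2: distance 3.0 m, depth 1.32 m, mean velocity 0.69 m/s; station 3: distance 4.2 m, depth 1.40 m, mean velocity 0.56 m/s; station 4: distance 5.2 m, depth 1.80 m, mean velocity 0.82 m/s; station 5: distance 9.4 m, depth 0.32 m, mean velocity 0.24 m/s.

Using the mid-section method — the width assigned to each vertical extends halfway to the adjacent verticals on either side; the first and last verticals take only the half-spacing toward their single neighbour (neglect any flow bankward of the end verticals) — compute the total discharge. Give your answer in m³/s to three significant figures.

w_1 = (3.0 − 1.2)/2 = 0.9 m; q_1 = 0.32 × 0.42 × 0.9 = 0.1210 m³/s
w_2 = (4.2 − 1.2)/2 = 1.5 m; q_2 = 0.69 × 1.32 × 1.5 = 1.366 m³/s
w_3 = (5.2 − 3.0)/2 = 1.1 m; q_3 = 0.56 × 1.40 × 1.1 = 0.8624 m³/s
w_4 = (9.4 − 4.2)/2 = 2.6 m; q_4 = 0.82 × 1.80 × 2.6 = 3.838 m³/s
w_5 = (9.4 − 5.2)/2 = 2.1 m; q_5 = 0.24 × 0.32 × 2.1 = 0.1613 m³/s
Q = Σ qᵢ = 6.348 m³/s

6.35 m³/s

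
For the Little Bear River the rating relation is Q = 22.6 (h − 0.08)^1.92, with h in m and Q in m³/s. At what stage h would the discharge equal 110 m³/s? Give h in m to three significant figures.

h − h₀ = (Q/C)^(1/b) = (110/22.6)^(1/1.92) = 2.280 m
h = 0.08 + 2.280 = 2.360 m

2.36 m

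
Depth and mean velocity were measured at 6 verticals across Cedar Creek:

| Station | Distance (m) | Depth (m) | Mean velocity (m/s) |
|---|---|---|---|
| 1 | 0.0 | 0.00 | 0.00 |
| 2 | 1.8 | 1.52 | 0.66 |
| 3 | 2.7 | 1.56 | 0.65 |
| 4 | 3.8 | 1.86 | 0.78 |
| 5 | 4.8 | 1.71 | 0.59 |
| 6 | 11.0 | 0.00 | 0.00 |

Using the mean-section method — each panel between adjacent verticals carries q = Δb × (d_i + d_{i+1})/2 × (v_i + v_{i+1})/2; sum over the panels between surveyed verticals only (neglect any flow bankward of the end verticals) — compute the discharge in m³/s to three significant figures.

Panel 1-2: Δb = 1.8 m, d̄ = (0.00+1.52)/2 = 0.76, v̄ = (0.00+0.66)/2 = 0.33 → q = 1.8×0.76×0.33 = 0.4514 m³/s
Panel 2-3: Δb = 0.9 m, d̄ = (1.52+1.56)/2 = 1.54, v̄ = (0.66+0.65)/2 = 0.655 → q = 0.9×1.54×0.655 = 0.9078 m³/s
Panel 3-4: Δb = 1.1 m, d̄ = (1.56+1.86)/2 = 1.71, v̄ = (0.65+0.78)/2 = 0.715 → q = 1.1×1.71×0.715 = 1.345 m³/s
Panel 4-5: Δb = 1 m, d̄ = (1.86+1.71)/2 = 1.785, v̄ = (0.78+0.59)/2 = 0.685 → q = 1×1.785×0.685 = 1.223 m³/s
Panel 5-6: Δb = 6.2 m, d̄ = (1.71+0.00)/2 = 0.855, v̄ = (0.59+0.00)/2 = 0.295 → q = 6.2×0.855×0.295 = 1.564 m³/s
Q = Σ q = 5.491 m³/s

5.49 m³/s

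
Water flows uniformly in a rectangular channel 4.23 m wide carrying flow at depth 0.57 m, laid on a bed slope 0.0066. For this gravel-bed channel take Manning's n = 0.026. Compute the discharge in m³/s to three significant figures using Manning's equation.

A = b·y = 4.23 × 0.57 = 2.411 m²
P = b + 2y = 4.23 + 2×0.57 = 5.370 m
R = A/P = 2.411/5.370 = 0.4490 m
Q = (1/n)·A·R^(2/3)·S^(1/2) = (1/0.026) × 2.411 × 0.4490^(2/3) × 0.0066^(1/2) = 4.417 m³/s

4.42 m³/s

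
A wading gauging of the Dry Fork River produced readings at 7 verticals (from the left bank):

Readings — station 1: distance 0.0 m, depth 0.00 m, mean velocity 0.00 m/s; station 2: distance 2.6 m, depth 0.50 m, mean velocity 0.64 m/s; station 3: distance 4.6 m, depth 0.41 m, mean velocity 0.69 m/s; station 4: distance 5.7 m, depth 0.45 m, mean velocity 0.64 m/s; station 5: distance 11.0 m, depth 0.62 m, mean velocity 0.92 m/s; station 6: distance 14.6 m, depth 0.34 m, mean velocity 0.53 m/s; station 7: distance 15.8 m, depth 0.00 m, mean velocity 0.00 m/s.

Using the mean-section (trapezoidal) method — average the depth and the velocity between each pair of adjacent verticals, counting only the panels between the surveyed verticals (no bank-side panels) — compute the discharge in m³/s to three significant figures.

Panel 1-2: Δb = 2.6 m, d̄ = (0.00+0.50)/2 = 0.25, v̄ = (0.00+0.64)/2 = 0.32 → q = 2.6×0.25×0.32 = 0.2080 m³/s
Panel 2-3: Δb = 2 m, d̄ = (0.50+0.41)/2 = 0.455, v̄ = (0.64+0.69)/2 = 0.665 → q = 2×0.455×0.665 = 0.6052 m³/s
Panel 3-4: Δb = 1.1 m, d̄ = (0.41+0.45)/2 = 0.43, v̄ = (0.69+0.64)/2 = 0.665 → q = 1.1×0.43×0.665 = 0.3145 m³/s
Panel 4-5: Δb = 5.3 m, d̄ = (0.45+0.62)/2 = 0.535, v̄ = (0.64+0.92)/2 = 0.78 → q = 5.3×0.535×0.78 = 2.212 m³/s
Panel 5-6: Δb = 3.6 m, d̄ = (0.62+0.34)/2 = 0.48, v̄ = (0.92+0.53)/2 = 0.725 → q = 3.6×0.48×0.725 = 1.253 m³/s
Panel 6-7: Δb = 1.2 m, d̄ = (0.34+0.00)/2 = 0.17, v̄ = (0.53+0.00)/2 = 0.265 → q = 1.2×0.17×0.265 = 0.05406 m³/s
Q = Σ q = 4.646 m³/s

4.65 m³/s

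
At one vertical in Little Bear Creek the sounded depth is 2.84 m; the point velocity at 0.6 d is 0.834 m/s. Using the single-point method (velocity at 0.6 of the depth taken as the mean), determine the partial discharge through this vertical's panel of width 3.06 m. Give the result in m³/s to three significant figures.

7.25 m³/s

v̄ = v₀.₆ = 0.834 m/s
q = v̄ × d × w = 0.8340 × 2.84 × 3.06 = 7.248 m³/s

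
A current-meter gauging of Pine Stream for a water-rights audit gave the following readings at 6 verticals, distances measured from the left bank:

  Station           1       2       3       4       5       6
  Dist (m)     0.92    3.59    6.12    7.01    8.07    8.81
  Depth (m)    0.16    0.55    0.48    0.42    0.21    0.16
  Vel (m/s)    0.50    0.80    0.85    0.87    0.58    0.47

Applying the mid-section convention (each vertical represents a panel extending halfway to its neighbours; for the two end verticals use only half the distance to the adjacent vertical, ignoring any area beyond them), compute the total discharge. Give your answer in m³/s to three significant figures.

2.44 m³/s

w_1 = (3.59 − 0.92)/2 = 1.335 m; q_1 = 0.50 × 0.16 × 1.335 = 0.1068 m³/s
w_2 = (6.12 − 0.92)/2 = 2.6 m; q_2 = 0.80 × 0.55 × 2.6 = 1.144 m³/s
w_3 = (7.01 − 3.59)/2 = 1.71 m; q_3 = 0.85 × 0.48 × 1.71 = 0.6977 m³/s
w_4 = (8.07 − 6.12)/2 = 0.975 m; q_4 = 0.87 × 0.42 × 0.975 = 0.3563 m³/s
w_5 = (8.81 − 7.01)/2 = 0.9 m; q_5 = 0.58 × 0.21 × 0.9 = 0.1096 m³/s
w_6 = (8.81 − 8.07)/2 = 0.37 m; q_6 = 0.47 × 0.16 × 0.37 = 0.02782 m³/s
Q = Σ qᵢ = 2.442 m³/s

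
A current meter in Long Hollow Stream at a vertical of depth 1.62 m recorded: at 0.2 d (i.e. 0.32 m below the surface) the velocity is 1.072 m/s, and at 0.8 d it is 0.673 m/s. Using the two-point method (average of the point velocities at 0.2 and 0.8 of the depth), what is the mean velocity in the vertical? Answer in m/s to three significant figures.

v̄ = (1.072 + 0.673) / 2 = 0.8725 m/s

0.873 m/s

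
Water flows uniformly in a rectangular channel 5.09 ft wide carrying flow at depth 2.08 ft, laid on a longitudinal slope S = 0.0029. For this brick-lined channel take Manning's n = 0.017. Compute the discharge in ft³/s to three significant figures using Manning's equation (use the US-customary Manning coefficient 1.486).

54.5 ft³/s

A = b·y = 5.09 × 2.08 = 10.59 ft²
P = b + 2y = 5.09 + 2×2.08 = 9.250 ft
R = A/P = 10.59/9.250 = 1.145 ft
Q = (1.486/n)·A·R^(2/3)·S^(1/2) = (1.486/0.017) × 10.59 × 1.145^(2/3) × 0.0029^(1/2) = 54.53 ft³/s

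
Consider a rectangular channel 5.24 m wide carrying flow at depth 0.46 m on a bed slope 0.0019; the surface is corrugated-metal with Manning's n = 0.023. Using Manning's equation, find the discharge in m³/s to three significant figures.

2.44 m³/s

A = b·y = 5.24 × 0.46 = 2.410 m²
P = b + 2y = 5.24 + 2×0.46 = 6.160 m
R = A/P = 2.410/6.160 = 0.3913 m
Q = (1/n)·A·R^(2/3)·S^(1/2) = (1/0.023) × 2.410 × 0.3913^(2/3) × 0.0019^(1/2) = 2.444 m³/s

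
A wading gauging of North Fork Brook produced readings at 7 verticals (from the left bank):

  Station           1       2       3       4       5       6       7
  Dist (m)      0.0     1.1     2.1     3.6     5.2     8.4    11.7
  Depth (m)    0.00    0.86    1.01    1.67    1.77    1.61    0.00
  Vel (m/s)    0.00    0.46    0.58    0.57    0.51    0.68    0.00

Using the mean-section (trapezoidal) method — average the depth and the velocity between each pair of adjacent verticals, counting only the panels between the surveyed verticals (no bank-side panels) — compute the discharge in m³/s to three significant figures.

Panel 1-2: Δb = 1.1 m, d̄ = (0.00+0.86)/2 = 0.43, v̄ = (0.00+0.46)/2 = 0.23 → q = 1.1×0.43×0.23 = 0.1088 m³/s
Panel 2-3: Δb = 1 m, d̄ = (0.86+1.01)/2 = 0.935, v̄ = (0.46+0.58)/2 = 0.52 → q = 1×0.935×0.52 = 0.4862 m³/s
Panel 3-4: Δb = 1.5 m, d̄ = (1.01+1.67)/2 = 1.34, v̄ = (0.58+0.57)/2 = 0.575 → q = 1.5×1.34×0.575 = 1.156 m³/s
Panel 4-5: Δb = 1.6 m, d̄ = (1.67+1.77)/2 = 1.72, v̄ = (0.57+0.51)/2 = 0.54 → q = 1.6×1.72×0.54 = 1.486 m³/s
Panel 5-6: Δb = 3.2 m, d̄ = (1.77+1.61)/2 = 1.69, v̄ = (0.51+0.68)/2 = 0.595 → q = 3.2×1.69×0.595 = 3.218 m³/s
Panel 6-7: Δb = 3.3 m, d̄ = (1.61+0.00)/2 = 0.805, v̄ = (0.68+0.00)/2 = 0.34 → q = 3.3×0.805×0.34 = 0.9032 m³/s
Q = Σ q = 7.358 m³/s

7.36 m³/s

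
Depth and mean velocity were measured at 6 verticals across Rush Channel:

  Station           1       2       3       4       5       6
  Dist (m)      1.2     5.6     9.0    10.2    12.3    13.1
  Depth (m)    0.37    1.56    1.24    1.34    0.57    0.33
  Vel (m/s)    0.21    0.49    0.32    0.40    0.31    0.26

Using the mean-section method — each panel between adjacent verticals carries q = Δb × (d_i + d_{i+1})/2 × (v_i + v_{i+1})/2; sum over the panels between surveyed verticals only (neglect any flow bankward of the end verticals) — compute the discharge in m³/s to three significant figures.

Panel 1-2: Δb = 4.4 m, d̄ = (0.37+1.56)/2 = 0.965, v̄ = (0.21+0.49)/2 = 0.35 → q = 4.4×0.965×0.35 = 1.486 m³/s
Panel 2-3: Δb = 3.4 m, d̄ = (1.56+1.24)/2 = 1.4, v̄ = (0.49+0.32)/2 = 0.405 → q = 3.4×1.4×0.405 = 1.928 m³/s
Panel 3-4: Δb = 1.2 m, d̄ = (1.24+1.34)/2 = 1.29, v̄ = (0.32+0.40)/2 = 0.36 → q = 1.2×1.29×0.36 = 0.5573 m³/s
Panel 4-5: Δb = 2.1 m, d̄ = (1.34+0.57)/2 = 0.955, v̄ = (0.40+0.31)/2 = 0.355 → q = 2.1×0.955×0.355 = 0.7120 m³/s
Panel 5-6: Δb = 0.8 m, d̄ = (0.57+0.33)/2 = 0.45, v̄ = (0.31+0.26)/2 = 0.285 → q = 0.8×0.45×0.285 = 0.1026 m³/s
Q = Σ q = 4.786 m³/s

4.79 m³/s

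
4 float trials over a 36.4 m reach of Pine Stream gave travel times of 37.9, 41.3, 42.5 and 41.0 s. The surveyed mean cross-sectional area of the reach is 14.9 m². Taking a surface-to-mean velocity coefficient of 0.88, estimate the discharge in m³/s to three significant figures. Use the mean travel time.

11.7 m³/s

t̄ = (37.9 + 41.3 + 42.5 + 41.0) / 4 = 40.675 s
v_surface = L / t̄ = 36.4 / 40.675 = 0.8949 m/s
v_mean = 0.88 × 0.8949 = 0.7875 m/s
Q = A × v_mean = 14.9 × 0.7875 = 11.73 m³/s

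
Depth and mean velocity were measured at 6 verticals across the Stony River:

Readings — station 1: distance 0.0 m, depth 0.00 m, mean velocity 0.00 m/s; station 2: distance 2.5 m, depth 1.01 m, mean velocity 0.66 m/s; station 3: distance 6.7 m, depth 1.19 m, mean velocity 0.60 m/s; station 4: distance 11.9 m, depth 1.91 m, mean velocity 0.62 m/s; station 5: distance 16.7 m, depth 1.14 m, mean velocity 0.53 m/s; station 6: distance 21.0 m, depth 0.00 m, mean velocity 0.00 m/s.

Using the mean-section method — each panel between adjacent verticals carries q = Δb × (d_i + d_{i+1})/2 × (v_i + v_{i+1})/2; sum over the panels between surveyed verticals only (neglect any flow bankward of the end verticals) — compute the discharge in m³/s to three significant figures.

13.1 m³/s

Panel 1-2: Δb = 2.5 m, d̄ = (0.00+1.01)/2 = 0.505, v̄ = (0.00+0.66)/2 = 0.33 → q = 2.5×0.505×0.33 = 0.4166 m³/s
Panel 2-3: Δb = 4.2 m, d̄ = (1.01+1.19)/2 = 1.1, v̄ = (0.66+0.60)/2 = 0.63 → q = 4.2×1.1×0.63 = 2.911 m³/s
Panel 3-4: Δb = 5.2 m, d̄ = (1.19+1.91)/2 = 1.55, v̄ = (0.60+0.62)/2 = 0.61 → q = 5.2×1.55×0.61 = 4.917 m³/s
Panel 4-5: Δb = 4.8 m, d̄ = (1.91+1.14)/2 = 1.525, v̄ = (0.62+0.53)/2 = 0.575 → q = 4.8×1.525×0.575 = 4.209 m³/s
Panel 5-6: Δb = 4.3 m, d̄ = (1.14+0.00)/2 = 0.57, v̄ = (0.53+0.00)/2 = 0.265 → q = 4.3×0.57×0.265 = 0.6495 m³/s
Q = Σ q = 13.10 m³/s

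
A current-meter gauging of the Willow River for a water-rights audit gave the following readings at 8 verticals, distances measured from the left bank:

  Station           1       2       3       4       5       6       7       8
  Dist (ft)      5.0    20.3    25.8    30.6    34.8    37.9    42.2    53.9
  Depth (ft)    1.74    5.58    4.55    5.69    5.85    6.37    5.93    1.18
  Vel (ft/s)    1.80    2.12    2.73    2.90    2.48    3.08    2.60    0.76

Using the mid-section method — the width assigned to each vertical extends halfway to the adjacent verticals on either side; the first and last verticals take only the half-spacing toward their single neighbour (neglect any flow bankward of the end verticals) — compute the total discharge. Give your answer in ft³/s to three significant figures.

w_1 = (20.3 − 5.0)/2 = 7.65 ft; q_1 = 1.80 × 1.74 × 7.65 = 23.96 ft³/s
w_2 = (25.8 − 5.0)/2 = 10.4 ft; q_2 = 2.12 × 5.58 × 10.4 = 123.0 ft³/s
w_3 = (30.6 − 20.3)/2 = 5.15 ft; q_3 = 2.73 × 4.55 × 5.15 = 63.97 ft³/s
w_4 = (34.8 − 25.8)/2 = 4.5 ft; q_4 = 2.90 × 5.69 × 4.5 = 74.25 ft³/s
w_5 = (37.9 − 30.6)/2 = 3.65 ft; q_5 = 2.48 × 5.85 × 3.65 = 52.95 ft³/s
w_6 = (42.2 − 34.8)/2 = 3.7 ft; q_6 = 3.08 × 6.37 × 3.7 = 72.59 ft³/s
w_7 = (53.9 − 37.9)/2 = 8 ft; q_7 = 2.60 × 5.93 × 8 = 123.3 ft³/s
w_8 = (53.9 − 42.2)/2 = 5.85 ft; q_8 = 0.76 × 1.18 × 5.85 = 5.246 ft³/s
Q = Σ qᵢ = 539.3 ft³/s

539 ft³/s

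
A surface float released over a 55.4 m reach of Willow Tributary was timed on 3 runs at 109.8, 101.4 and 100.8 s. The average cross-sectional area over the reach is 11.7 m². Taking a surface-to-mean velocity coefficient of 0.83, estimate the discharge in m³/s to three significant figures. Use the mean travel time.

5.17 m³/s

t̄ = (109.8 + 101.4 + 100.8) / 3 = 104 s
v_surface = L / t̄ = 55.4 / 104 = 0.5327 m/s
v_mean = 0.83 × 0.5327 = 0.4421 m/s
Q = A × v_mean = 11.7 × 0.4421 = 5.173 m³/s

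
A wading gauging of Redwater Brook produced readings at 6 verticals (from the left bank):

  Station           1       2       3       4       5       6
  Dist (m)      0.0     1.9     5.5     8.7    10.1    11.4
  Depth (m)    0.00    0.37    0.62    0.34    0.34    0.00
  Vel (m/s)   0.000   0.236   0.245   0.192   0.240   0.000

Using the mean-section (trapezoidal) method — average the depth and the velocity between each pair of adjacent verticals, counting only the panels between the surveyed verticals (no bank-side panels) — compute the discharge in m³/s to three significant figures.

0.935 m³/s

Panel 1-2: Δb = 1.9 m, d̄ = (0.00+0.37)/2 = 0.185, v̄ = (0.000+0.236)/2 = 0.118 → q = 1.9×0.185×0.118 = 0.04148 m³/s
Panel 2-3: Δb = 3.6 m, d̄ = (0.37+0.62)/2 = 0.495, v̄ = (0.236+0.245)/2 = 0.2405 → q = 3.6×0.495×0.2405 = 0.4286 m³/s
Panel 3-4: Δb = 3.2 m, d̄ = (0.62+0.34)/2 = 0.48, v̄ = (0.245+0.192)/2 = 0.2185 → q = 3.2×0.48×0.2185 = 0.3356 m³/s
Panel 4-5: Δb = 1.4 m, d̄ = (0.34+0.34)/2 = 0.34, v̄ = (0.192+0.240)/2 = 0.216 → q = 1.4×0.34×0.216 = 0.1028 m³/s
Panel 5-6: Δb = 1.3 m, d̄ = (0.34+0.00)/2 = 0.17, v̄ = (0.240+0.000)/2 = 0.12 → q = 1.3×0.17×0.12 = 0.02652 m³/s
Q = Σ q = 0.9350 m³/s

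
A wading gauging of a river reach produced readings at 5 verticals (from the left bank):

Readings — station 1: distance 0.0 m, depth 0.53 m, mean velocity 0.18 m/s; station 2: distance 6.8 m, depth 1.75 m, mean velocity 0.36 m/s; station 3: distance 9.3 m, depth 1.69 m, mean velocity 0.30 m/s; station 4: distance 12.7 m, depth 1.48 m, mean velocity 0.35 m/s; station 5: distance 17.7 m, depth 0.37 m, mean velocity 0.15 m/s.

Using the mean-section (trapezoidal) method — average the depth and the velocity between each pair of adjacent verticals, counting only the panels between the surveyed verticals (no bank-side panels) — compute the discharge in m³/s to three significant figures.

6.42 m³/s

Panel 1-2: Δb = 6.8 m, d̄ = (0.53+1.75)/2 = 1.14, v̄ = (0.18+0.36)/2 = 0.27 → q = 6.8×1.14×0.27 = 2.093 m³/s
Panel 2-3: Δb = 2.5 m, d̄ = (1.75+1.69)/2 = 1.72, v̄ = (0.36+0.30)/2 = 0.33 → q = 2.5×1.72×0.33 = 1.419 m³/s
Panel 3-4: Δb = 3.4 m, d̄ = (1.69+1.48)/2 = 1.585, v̄ = (0.30+0.35)/2 = 0.325 → q = 3.4×1.585×0.325 = 1.751 m³/s
Panel 4-5: Δb = 5 m, d̄ = (1.48+0.37)/2 = 0.925, v̄ = (0.35+0.15)/2 = 0.25 → q = 5×0.925×0.25 = 1.156 m³/s
Q = Σ q = 6.420 m³/s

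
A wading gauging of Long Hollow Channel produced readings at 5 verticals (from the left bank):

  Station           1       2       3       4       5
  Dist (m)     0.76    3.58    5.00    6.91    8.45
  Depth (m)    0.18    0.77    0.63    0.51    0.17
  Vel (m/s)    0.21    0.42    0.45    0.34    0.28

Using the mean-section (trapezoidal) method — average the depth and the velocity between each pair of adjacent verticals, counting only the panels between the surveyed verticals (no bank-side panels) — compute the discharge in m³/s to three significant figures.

Panel 1-2: Δb = 2.82 m, d̄ = (0.18+0.77)/2 = 0.475, v̄ = (0.21+0.42)/2 = 0.315 → q = 2.82×0.475×0.315 = 0.4219 m³/s
Panel 2-3: Δb = 1.42 m, d̄ = (0.77+0.63)/2 = 0.7, v̄ = (0.42+0.45)/2 = 0.435 → q = 1.42×0.7×0.435 = 0.4324 m³/s
Panel 3-4: Δb = 1.91 m, d̄ = (0.63+0.51)/2 = 0.57, v̄ = (0.45+0.34)/2 = 0.395 → q = 1.91×0.57×0.395 = 0.4300 m³/s
Panel 4-5: Δb = 1.54 m, d̄ = (0.51+0.17)/2 = 0.34, v̄ = (0.34+0.28)/2 = 0.31 → q = 1.54×0.34×0.31 = 0.1623 m³/s
Q = Σ q = 1.447 m³/s

1.45 m³/s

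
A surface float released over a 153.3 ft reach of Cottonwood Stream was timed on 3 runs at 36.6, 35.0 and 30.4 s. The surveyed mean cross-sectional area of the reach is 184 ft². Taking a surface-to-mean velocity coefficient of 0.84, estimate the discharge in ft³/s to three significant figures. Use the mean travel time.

t̄ = (36.6 + 35.0 + 30.4) / 3 = 34 s
v_surface = L / t̄ = 153.3 / 34 = 4.509 ft/s
v_mean = 0.84 × 4.509 = 3.787 ft/s
Q = A × v_mean = 184 × 3.787 = 696.9 ft³/s

697 ft³/s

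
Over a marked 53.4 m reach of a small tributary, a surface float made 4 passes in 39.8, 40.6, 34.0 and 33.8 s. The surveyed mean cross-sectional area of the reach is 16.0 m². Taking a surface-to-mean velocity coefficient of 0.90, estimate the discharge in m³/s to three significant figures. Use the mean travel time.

t̄ = (39.8 + 40.6 + 34.0 + 33.8) / 4 = 37.05 s
v_surface = L / t̄ = 53.4 / 37.05 = 1.441 m/s
v_mean = 0.90 × 1.441 = 1.297 m/s
Q = A × v_mean = 16.0 × 1.297 = 20.75 m³/s

20.8 m³/s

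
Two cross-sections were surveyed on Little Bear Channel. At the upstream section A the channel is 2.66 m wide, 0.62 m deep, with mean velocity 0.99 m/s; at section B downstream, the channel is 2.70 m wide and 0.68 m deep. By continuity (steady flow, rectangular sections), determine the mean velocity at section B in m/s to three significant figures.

0.889 m/s

Q = A₁V₁ = (2.66×0.62) × 0.99 = 1.633 m³/s
A₂ = 2.70 × 0.68 = 1.836 m²
V₂ = Q/A₂ = 1.633/1.836 = 0.8893 m/s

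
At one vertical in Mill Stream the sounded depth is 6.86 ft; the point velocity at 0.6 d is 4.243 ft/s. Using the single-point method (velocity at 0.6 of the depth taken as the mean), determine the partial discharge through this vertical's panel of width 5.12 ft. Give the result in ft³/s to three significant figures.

v̄ = v₀.₆ = 4.243 ft/s
q = v̄ × d × w = 4.243 × 6.86 × 5.12 = 149.0 ft³/s

149 ft³/s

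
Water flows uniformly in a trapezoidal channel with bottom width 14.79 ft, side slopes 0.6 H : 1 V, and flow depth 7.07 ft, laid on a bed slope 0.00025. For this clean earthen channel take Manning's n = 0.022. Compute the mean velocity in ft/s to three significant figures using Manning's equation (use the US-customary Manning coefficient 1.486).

2.82 ft/s

A = (b + z·y)·y = (14.79 + 0.6×7.07)×7.07 = 134.6 ft²
P = b + 2y√(1+z²) = 14.79 + 2×7.07×√(1+0.6²) = 31.28 ft
R = A/P = 134.6/31.28 = 4.302 ft
Q = (1.486/n)·A·R^(2/3)·S^(1/2) = (1.486/0.022) × 134.6 × 4.302^(2/3) × 0.00025^(1/2) = 380.1 ft³/s
V = Q/A = 380.1/134.6 = 2.825 ft/s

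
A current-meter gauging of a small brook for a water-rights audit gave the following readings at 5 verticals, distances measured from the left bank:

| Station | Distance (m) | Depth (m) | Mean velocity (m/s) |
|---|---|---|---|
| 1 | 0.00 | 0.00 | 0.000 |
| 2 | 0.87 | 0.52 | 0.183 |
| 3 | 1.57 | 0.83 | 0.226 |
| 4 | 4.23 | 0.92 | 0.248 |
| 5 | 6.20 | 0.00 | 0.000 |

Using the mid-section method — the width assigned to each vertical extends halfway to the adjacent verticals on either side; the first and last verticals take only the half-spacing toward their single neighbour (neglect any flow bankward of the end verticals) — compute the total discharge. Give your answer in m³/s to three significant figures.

w_2 = (1.57 − 0.00)/2 = 0.785 m; q_2 = 0.183 × 0.52 × 0.785 = 0.07470 m³/s
w_3 = (4.23 − 0.87)/2 = 1.68 m; q_3 = 0.226 × 0.83 × 1.68 = 0.3151 m³/s
w_4 = (6.20 − 1.57)/2 = 2.315 m; q_4 = 0.248 × 0.92 × 2.315 = 0.5282 m³/s
Stations 1, 5 contribute zero (depth or velocity is 0).
Q = Σ qᵢ = 0.9180 m³/s

0.918 m³/s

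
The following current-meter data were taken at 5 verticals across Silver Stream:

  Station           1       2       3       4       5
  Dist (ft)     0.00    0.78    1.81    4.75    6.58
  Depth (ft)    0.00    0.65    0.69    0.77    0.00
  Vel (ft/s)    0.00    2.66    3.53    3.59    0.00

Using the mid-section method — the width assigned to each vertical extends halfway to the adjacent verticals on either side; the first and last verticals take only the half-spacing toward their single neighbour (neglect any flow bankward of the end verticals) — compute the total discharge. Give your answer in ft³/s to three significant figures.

w_2 = (1.81 − 0.00)/2 = 0.905 ft; q_2 = 2.66 × 0.65 × 0.905 = 1.565 ft³/s
w_3 = (4.75 − 0.78)/2 = 1.985 ft; q_3 = 3.53 × 0.69 × 1.985 = 4.835 ft³/s
w_4 = (6.58 − 1.81)/2 = 2.385 ft; q_4 = 3.59 × 0.77 × 2.385 = 6.593 ft³/s
Stations 1, 5 contribute zero (depth or velocity is 0).
Q = Σ qᵢ = 12.99 ft³/s

13.0 ft³/s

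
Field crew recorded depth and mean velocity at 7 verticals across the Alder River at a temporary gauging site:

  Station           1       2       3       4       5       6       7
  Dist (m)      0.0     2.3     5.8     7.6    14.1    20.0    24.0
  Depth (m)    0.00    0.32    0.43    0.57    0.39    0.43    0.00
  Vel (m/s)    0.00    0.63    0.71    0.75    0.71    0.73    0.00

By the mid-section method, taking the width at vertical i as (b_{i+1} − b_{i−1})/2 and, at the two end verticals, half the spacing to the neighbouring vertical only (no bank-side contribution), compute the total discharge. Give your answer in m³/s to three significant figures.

w_2 = (5.8 − 0.0)/2 = 2.9 m; q_2 = 0.63 × 0.32 × 2.9 = 0.5846 m³/s
w_3 = (7.6 − 2.3)/2 = 2.65 m; q_3 = 0.71 × 0.43 × 2.65 = 0.8090 m³/s
w_4 = (14.1 − 5.8)/2 = 4.15 m; q_4 = 0.75 × 0.57 × 4.15 = 1.774 m³/s
w_5 = (20.0 − 7.6)/2 = 6.2 m; q_5 = 0.71 × 0.39 × 6.2 = 1.717 m³/s
w_6 = (24.0 − 14.1)/2 = 4.95 m; q_6 = 0.73 × 0.43 × 4.95 = 1.554 m³/s
Stations 1, 7 contribute zero (depth or velocity is 0).
Q = Σ qᵢ = 6.438 m³/s

6.44 m³/s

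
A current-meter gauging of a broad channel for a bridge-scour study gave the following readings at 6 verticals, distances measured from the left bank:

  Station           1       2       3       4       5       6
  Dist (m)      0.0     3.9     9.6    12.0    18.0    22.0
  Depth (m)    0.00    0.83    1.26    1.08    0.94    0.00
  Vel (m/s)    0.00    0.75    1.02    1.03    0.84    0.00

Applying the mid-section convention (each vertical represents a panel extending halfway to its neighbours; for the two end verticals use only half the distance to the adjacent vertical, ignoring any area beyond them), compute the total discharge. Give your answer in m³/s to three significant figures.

16.8 m³/s

w_2 = (9.6 − 0.0)/2 = 4.8 m; q_2 = 0.75 × 0.83 × 4.8 = 2.988 m³/s
w_3 = (12.0 − 3.9)/2 = 4.05 m; q_3 = 1.02 × 1.26 × 4.05 = 5.205 m³/s
w_4 = (18.0 − 9.6)/2 = 4.2 m; q_4 = 1.03 × 1.08 × 4.2 = 4.672 m³/s
w_5 = (22.0 − 12.0)/2 = 5 m; q_5 = 0.84 × 0.94 × 5 = 3.948 m³/s
Stations 1, 6 contribute zero (depth or velocity is 0).
Q = Σ qᵢ = 16.81 m³/s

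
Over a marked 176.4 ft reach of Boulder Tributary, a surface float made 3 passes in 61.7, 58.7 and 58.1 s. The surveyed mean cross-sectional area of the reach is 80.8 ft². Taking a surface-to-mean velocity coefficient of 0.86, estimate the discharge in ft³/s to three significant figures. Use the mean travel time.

206 ft³/s

t̄ = (61.7 + 58.7 + 58.1) / 3 = 59.5 s
v_surface = L / t̄ = 176.4 / 59.5 = 2.965 ft/s
v_mean = 0.86 × 2.965 = 2.550 ft/s
Q = A × v_mean = 80.8 × 2.550 = 206.0 ft³/s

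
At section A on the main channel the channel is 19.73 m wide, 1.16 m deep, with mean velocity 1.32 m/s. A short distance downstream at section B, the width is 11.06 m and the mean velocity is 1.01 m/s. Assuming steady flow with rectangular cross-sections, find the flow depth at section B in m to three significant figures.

2.70 m

Q = A₁V₁ = (19.73×1.16) × 1.32 = 30.21 m³/s
d₂ = Q/(b₂ V₂) = 30.21/(11.06×1.01) = 2.704 m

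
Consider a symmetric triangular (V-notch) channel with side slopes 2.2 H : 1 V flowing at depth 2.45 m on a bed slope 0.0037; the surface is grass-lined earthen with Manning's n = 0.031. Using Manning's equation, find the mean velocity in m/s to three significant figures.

2.11 m/s

A = z·y² = 2.2×2.45² = 13.21 m²
P = 2y√(1+z²) = 2×2.45×√(1+2.2²) = 11.84 m
R = A/P = 13.21/11.84 = 1.115 m
Q = (1/n)·A·R^(2/3)·S^(1/2) = (1/0.031) × 13.21 × 1.115^(2/3) × 0.0037^(1/2) = 27.87 m³/s
V = Q/A = 27.87/13.21 = 2.110 m/s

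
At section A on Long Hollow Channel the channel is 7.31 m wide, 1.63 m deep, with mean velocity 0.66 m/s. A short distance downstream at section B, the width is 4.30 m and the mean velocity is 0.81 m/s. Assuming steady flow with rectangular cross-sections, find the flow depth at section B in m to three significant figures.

Q = A₁V₁ = (7.31×1.63) × 0.66 = 7.864 m³/s
d₂ = Q/(b₂ V₂) = 7.864/(4.30×0.81) = 2.258 m

2.26 m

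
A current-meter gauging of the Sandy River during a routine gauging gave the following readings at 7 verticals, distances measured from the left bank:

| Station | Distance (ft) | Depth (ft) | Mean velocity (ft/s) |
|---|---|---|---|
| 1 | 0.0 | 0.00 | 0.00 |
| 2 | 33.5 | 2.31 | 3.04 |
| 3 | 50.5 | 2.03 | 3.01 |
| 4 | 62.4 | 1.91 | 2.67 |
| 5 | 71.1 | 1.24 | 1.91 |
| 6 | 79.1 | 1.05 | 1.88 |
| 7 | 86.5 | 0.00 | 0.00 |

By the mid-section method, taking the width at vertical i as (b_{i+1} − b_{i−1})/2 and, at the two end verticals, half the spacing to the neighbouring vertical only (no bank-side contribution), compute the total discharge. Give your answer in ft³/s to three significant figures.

353 ft³/s

w_2 = (50.5 − 0.0)/2 = 25.25 ft; q_2 = 3.04 × 2.31 × 25.25 = 177.3 ft³/s
w_3 = (62.4 − 33.5)/2 = 14.45 ft; q_3 = 3.01 × 2.03 × 14.45 = 88.29 ft³/s
w_4 = (71.1 − 50.5)/2 = 10.3 ft; q_4 = 2.67 × 1.91 × 10.3 = 52.53 ft³/s
w_5 = (79.1 − 62.4)/2 = 8.35 ft; q_5 = 1.91 × 1.24 × 8.35 = 19.78 ft³/s
w_6 = (86.5 − 71.1)/2 = 7.7 ft; q_6 = 1.88 × 1.05 × 7.7 = 15.20 ft³/s
Stations 1, 7 contribute zero (depth or velocity is 0).
Q = Σ qᵢ = 353.1 ft³/s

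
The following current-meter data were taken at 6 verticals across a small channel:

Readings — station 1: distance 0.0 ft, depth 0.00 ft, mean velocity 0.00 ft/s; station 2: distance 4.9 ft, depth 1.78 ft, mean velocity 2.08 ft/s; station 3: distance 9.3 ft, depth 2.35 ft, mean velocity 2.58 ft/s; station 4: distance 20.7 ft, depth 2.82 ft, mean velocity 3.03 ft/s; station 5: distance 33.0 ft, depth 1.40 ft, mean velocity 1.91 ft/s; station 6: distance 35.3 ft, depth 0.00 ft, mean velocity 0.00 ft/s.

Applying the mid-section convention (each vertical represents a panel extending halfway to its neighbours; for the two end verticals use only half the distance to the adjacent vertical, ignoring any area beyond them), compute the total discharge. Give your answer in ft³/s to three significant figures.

w_2 = (9.3 − 0.0)/2 = 4.65 ft; q_2 = 2.08 × 1.78 × 4.65 = 17.22 ft³/s
w_3 = (20.7 − 4.9)/2 = 7.9 ft; q_3 = 2.58 × 2.35 × 7.9 = 47.90 ft³/s
w_4 = (33.0 − 9.3)/2 = 11.85 ft; q_4 = 3.03 × 2.82 × 11.85 = 101.3 ft³/s
w_5 = (35.3 − 20.7)/2 = 7.3 ft; q_5 = 1.91 × 1.40 × 7.3 = 19.52 ft³/s
Stations 1, 6 contribute zero (depth or velocity is 0).
Q = Σ qᵢ = 185.9 ft³/s

186 ft³/s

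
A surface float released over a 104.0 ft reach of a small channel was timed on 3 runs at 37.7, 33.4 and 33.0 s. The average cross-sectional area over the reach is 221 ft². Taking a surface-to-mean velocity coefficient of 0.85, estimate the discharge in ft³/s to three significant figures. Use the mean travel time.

563 ft³/s

t̄ = (37.7 + 33.4 + 33.0) / 3 = 34.7 s
v_surface = L / t̄ = 104.0 / 34.7 = 2.997 ft/s
v_mean = 0.85 × 2.997 = 2.548 ft/s
Q = A × v_mean = 221 × 2.548 = 563.0 ft³/s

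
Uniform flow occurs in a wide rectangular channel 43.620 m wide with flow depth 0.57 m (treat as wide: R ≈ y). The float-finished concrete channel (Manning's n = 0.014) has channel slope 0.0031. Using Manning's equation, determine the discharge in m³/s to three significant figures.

A = b·y = 43.620 × 0.57 = 24.86 m²
Wide channel: R ≈ y = 0.57 m
Q = (1/n)·A·R^(2/3)·S^(1/2) = (1/0.014) × 24.86 × 0.5700^(2/3) × 0.0031^(1/2) = 67.98 m³/s

68.0 m³/s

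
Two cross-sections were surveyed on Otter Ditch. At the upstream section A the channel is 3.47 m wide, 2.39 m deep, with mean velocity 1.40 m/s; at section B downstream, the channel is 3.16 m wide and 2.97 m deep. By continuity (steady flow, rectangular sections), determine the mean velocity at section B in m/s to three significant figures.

1.24 m/s

Q = A₁V₁ = (3.47×2.39) × 1.40 = 11.61 m³/s
A₂ = 3.16 × 2.97 = 9.385 m²
V₂ = Q/A₂ = 11.61/9.385 = 1.237 m/s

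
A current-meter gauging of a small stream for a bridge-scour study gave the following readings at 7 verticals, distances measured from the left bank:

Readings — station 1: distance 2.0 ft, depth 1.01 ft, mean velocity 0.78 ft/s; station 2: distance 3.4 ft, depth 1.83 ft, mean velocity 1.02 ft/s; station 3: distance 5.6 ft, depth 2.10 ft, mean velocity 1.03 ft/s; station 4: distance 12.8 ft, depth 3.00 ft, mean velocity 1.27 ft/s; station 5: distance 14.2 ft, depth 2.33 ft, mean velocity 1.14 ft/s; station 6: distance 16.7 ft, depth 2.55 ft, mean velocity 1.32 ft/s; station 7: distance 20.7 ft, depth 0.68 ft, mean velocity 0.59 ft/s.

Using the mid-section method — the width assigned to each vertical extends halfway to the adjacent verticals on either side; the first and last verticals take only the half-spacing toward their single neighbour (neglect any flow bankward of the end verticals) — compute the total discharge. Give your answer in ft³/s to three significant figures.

w_1 = (3.4 − 2.0)/2 = 0.7 ft; q_1 = 0.78 × 1.01 × 0.7 = 0.5515 ft³/s
w_2 = (5.6 − 2.0)/2 = 1.8 ft; q_2 = 1.02 × 1.83 × 1.8 = 3.360 ft³/s
w_3 = (12.8 − 3.4)/2 = 4.7 ft; q_3 = 1.03 × 2.10 × 4.7 = 10.17 ft³/s
w_4 = (14.2 − 5.6)/2 = 4.3 ft; q_4 = 1.27 × 3.00 × 4.3 = 16.38 ft³/s
w_5 = (16.7 − 12.8)/2 = 1.95 ft; q_5 = 1.14 × 2.33 × 1.95 = 5.180 ft³/s
w_6 = (20.7 − 14.2)/2 = 3.25 ft; q_6 = 1.32 × 2.55 × 3.25 = 10.94 ft³/s
w_7 = (20.7 − 16.7)/2 = 2 ft; q_7 = 0.59 × 0.68 × 2 = 0.8024 ft³/s
Q = Σ qᵢ = 47.38 ft³/s

47.4 ft³/s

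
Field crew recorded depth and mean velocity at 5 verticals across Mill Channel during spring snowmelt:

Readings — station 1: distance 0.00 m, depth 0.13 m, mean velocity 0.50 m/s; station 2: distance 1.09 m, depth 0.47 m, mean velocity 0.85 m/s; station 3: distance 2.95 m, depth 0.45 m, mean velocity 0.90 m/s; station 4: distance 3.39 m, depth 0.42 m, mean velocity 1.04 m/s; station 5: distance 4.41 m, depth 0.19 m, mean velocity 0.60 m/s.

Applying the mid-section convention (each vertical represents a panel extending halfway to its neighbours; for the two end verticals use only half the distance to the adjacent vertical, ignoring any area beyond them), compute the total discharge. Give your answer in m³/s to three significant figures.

1.47 m³/s

w_1 = (1.09 − 0.00)/2 = 0.545 m; q_1 = 0.50 × 0.13 × 0.545 = 0.03543 m³/s
w_2 = (2.95 − 0.00)/2 = 1.475 m; q_2 = 0.85 × 0.47 × 1.475 = 0.5893 m³/s
w_3 = (3.39 − 1.09)/2 = 1.15 m; q_3 = 0.90 × 0.45 × 1.15 = 0.4658 m³/s
w_4 = (4.41 − 2.95)/2 = 0.73 m; q_4 = 1.04 × 0.42 × 0.73 = 0.3189 m³/s
w_5 = (4.41 − 3.39)/2 = 0.51 m; q_5 = 0.60 × 0.19 × 0.51 = 0.05814 m³/s
Q = Σ qᵢ = 1.467 m³/s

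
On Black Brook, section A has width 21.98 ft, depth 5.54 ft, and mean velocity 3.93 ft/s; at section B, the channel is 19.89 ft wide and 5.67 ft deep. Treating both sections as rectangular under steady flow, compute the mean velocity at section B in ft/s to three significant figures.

Q = A₁V₁ = (21.98×5.54) × 3.93 = 478.6 ft³/s
A₂ = 19.89 × 5.67 = 112.8 ft²
V₂ = Q/A₂ = 478.6/112.8 = 4.243 ft/s

4.24 ft/s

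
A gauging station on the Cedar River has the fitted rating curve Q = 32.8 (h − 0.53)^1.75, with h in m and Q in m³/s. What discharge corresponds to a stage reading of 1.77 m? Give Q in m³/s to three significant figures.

Q = 32.8 × (1.77 − 0.53)^1.75 = 32.8 × 1.24^1.75 = 47.79 m³/s

47.8 m³/s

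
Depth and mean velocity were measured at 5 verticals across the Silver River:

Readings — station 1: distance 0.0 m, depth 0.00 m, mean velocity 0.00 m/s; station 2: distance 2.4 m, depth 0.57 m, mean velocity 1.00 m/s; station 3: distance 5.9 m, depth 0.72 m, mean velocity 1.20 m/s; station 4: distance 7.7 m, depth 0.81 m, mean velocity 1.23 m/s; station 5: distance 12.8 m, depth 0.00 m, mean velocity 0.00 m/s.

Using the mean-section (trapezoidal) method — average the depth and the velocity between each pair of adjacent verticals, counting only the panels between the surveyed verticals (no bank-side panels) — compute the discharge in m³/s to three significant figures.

5.77 m³/s

Panel 1-2: Δb = 2.4 m, d̄ = (0.00+0.57)/2 = 0.285, v̄ = (0.00+1.00)/2 = 0.5 → q = 2.4×0.285×0.5 = 0.3420 m³/s
Panel 2-3: Δb = 3.5 m, d̄ = (0.57+0.72)/2 = 0.645, v̄ = (1.00+1.20)/2 = 1.1 → q = 3.5×0.645×1.1 = 2.483 m³/s
Panel 3-4: Δb = 1.8 m, d̄ = (0.72+0.81)/2 = 0.765, v̄ = (1.20+1.23)/2 = 1.215 → q = 1.8×0.765×1.215 = 1.673 m³/s
Panel 4-5: Δb = 5.1 m, d̄ = (0.81+0.00)/2 = 0.405, v̄ = (1.23+0.00)/2 = 0.615 → q = 5.1×0.405×0.615 = 1.270 m³/s
Q = Σ q = 5.769 m³/s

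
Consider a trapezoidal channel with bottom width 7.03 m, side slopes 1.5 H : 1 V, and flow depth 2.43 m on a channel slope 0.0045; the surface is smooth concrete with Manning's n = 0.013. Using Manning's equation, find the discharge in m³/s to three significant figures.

A = (b + z·y)·y = (7.03 + 1.5×2.43)×2.43 = 25.94 m²
P = b + 2y√(1+z²) = 7.03 + 2×2.43×√(1+1.5²) = 15.79 m
R = A/P = 25.94/15.79 = 1.643 m
Q = (1/n)·A·R^(2/3)·S^(1/2) = (1/0.013) × 25.94 × 1.643^(2/3) × 0.0045^(1/2) = 186.4 m³/s

186 m³/s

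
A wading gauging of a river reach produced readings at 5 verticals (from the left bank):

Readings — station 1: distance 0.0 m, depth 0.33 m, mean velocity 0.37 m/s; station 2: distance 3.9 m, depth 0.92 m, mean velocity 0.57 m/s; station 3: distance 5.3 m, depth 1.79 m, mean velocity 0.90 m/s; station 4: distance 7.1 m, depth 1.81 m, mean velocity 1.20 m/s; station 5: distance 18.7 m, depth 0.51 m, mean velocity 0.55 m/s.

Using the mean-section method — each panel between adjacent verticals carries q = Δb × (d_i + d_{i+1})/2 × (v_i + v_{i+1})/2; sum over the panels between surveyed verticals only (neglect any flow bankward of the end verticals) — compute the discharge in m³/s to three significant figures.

Panel 1-2: Δb = 3.9 m, d̄ = (0.33+0.92)/2 = 0.625, v̄ = (0.37+0.57)/2 = 0.47 → q = 3.9×0.625×0.47 = 1.146 m³/s
Panel 2-3: Δb = 1.4 m, d̄ = (0.92+1.79)/2 = 1.355, v̄ = (0.57+0.90)/2 = 0.735 → q = 1.4×1.355×0.735 = 1.394 m³/s
Panel 3-4: Δb = 1.8 m, d̄ = (1.79+1.81)/2 = 1.8, v̄ = (0.90+1.20)/2 = 1.05 → q = 1.8×1.8×1.05 = 3.402 m³/s
Panel 4-5: Δb = 11.6 m, d̄ = (1.81+0.51)/2 = 1.16, v̄ = (1.20+0.55)/2 = 0.875 → q = 11.6×1.16×0.875 = 11.77 m³/s
Q = Σ q = 17.72 m³/s

17.7 m³/s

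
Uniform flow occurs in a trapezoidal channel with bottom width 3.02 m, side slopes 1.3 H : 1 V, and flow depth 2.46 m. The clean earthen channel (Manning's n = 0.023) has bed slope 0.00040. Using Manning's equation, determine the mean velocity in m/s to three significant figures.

A = (b + z·y)·y = (3.02 + 1.3×2.46)×2.46 = 15.30 m²
P = b + 2y√(1+z²) = 3.02 + 2×2.46×√(1+1.3²) = 11.09 m
R = A/P = 15.30/11.09 = 1.379 m
Q = (1/n)·A·R^(2/3)·S^(1/2) = (1/0.023) × 15.30 × 1.379^(2/3) × 0.00040^(1/2) = 16.48 m³/s
V = Q/A = 16.48/15.30 = 1.078 m/s

1.08 m/s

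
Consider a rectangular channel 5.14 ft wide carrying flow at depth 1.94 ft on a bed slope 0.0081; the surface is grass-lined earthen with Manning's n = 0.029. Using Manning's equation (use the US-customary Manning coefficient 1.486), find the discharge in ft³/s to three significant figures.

A = b·y = 5.14 × 1.94 = 9.972 ft²
P = b + 2y = 5.14 + 2×1.94 = 9.020 ft
R = A/P = 9.972/9.020 = 1.105 ft
Q = (1.486/n)·A·R^(2/3)·S^(1/2) = (1.486/0.029) × 9.972 × 1.105^(2/3) × 0.0081^(1/2) = 49.17 ft³/s

49.2 ft³/s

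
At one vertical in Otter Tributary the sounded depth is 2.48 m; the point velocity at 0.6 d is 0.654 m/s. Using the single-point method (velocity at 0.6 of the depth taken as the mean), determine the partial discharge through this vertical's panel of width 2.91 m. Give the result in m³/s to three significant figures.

v̄ = v₀.₆ = 0.654 m/s
q = v̄ × d × w = 0.6540 × 2.48 × 2.91 = 4.720 m³/s

4.72 m³/s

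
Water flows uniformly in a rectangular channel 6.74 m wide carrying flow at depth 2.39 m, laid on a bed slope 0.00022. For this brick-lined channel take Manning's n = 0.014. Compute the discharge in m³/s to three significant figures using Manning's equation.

A = b·y = 6.74 × 2.39 = 16.11 m²
P = b + 2y = 6.74 + 2×2.39 = 11.52 m
R = A/P = 16.11/11.52 = 1.398 m
Q = (1/n)·A·R^(2/3)·S^(1/2) = (1/0.014) × 16.11 × 1.398^(2/3) × 0.00022^(1/2) = 21.34 m³/s

21.3 m³/s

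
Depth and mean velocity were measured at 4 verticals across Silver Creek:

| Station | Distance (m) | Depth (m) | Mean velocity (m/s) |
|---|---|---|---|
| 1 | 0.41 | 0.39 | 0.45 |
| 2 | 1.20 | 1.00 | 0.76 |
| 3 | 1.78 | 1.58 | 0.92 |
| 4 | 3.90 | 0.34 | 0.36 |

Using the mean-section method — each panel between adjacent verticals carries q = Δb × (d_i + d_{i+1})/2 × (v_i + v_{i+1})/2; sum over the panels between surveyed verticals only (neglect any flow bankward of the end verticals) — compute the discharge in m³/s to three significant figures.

Panel 1-2: Δb = 0.79 m, d̄ = (0.39+1.00)/2 = 0.695, v̄ = (0.45+0.76)/2 = 0.605 → q = 0.79×0.695×0.605 = 0.3322 m³/s
Panel 2-3: Δb = 0.58 m, d̄ = (1.00+1.58)/2 = 1.29, v̄ = (0.76+0.92)/2 = 0.84 → q = 0.58×1.29×0.84 = 0.6285 m³/s
Panel 3-4: Δb = 2.12 m, d̄ = (1.58+0.34)/2 = 0.96, v̄ = (0.92+0.36)/2 = 0.64 → q = 2.12×0.96×0.64 = 1.303 m³/s
Q = Σ q = 2.263 m³/s

2.26 m³/s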